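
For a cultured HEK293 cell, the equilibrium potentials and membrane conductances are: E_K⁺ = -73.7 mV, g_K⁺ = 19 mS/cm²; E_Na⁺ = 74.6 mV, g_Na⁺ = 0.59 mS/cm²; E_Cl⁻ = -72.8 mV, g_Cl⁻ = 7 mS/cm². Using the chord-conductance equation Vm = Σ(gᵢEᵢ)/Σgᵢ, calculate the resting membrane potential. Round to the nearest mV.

Σ gᵢEᵢ = 19·(-73.7) + 0.59·(74.6) + 7·(-72.8) = -1865.89
Σ gᵢ = 19 + 0.59 + 7 = 26.59
Vm = -1865.89 / 26.59 = -70.17 mV

-70 mV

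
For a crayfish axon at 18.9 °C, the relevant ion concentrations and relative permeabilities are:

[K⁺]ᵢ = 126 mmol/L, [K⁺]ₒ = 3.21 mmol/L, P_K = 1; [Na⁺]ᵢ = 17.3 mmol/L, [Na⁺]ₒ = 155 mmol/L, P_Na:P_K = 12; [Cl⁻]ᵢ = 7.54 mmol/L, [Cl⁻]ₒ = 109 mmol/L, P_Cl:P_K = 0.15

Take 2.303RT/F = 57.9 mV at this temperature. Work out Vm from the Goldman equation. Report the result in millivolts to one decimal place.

Vm = 57.9 · log₁₀[(Σ P·[cation]ₒ + Σ P·[anion]ᵢ) / (Σ P·[cation]ᵢ + Σ P·[anion]ₒ)]
Numerator = 1×3.21 + 12×155 + 0.15×7.54 = 1864
Denominator = 1×126 + 12×17.3 + 0.15×109 = 350
Vm = 57.9 · log₁₀(5.3274) = 57.9 × (0.7265) = 42.07 mV

42.1 mV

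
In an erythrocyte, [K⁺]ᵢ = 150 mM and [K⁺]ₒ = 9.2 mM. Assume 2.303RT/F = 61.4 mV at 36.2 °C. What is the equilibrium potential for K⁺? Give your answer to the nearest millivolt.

E = (61.4/z) · log₁₀([K⁺]_out/[K⁺]_in) with z = +1.
= (61.4/1) · log₁₀(9.2/150) = 61.40 · log₁₀(0.06133)
= 61.40 · (-1.2123) = -74.44 mV

-74 mV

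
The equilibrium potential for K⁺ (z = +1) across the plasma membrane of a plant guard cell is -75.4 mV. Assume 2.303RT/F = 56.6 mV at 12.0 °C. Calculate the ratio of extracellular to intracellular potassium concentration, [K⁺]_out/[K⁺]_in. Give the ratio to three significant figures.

log₁₀([out]/[in]) = E·z/(56.6) = -75.4 × 1 / 56.6 = -1.3322
[out]/[in] = 10^(-1.3322) = 0.04654

0.0465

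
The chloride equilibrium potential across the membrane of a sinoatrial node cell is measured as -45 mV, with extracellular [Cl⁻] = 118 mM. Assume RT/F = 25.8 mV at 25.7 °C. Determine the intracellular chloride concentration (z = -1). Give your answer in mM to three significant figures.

20.6 mM

Nernst: E = (25.8/-1) · ln([out]/[in]), so ln([out]/[in]) = -45.0 × -1 / 25.8 = 1.7442.
[out]/[in] = e^(1.7442) = 5.721.
[in] = 118 / 5.721 = 20.62 mM.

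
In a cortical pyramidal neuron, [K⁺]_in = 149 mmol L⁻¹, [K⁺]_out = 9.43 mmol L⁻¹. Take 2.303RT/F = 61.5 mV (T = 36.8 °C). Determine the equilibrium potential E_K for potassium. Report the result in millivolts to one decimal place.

E = (61.5/z) · log₁₀([K⁺]_out/[K⁺]_in) with z = +1.
= (61.5/1) · log₁₀(9.43/149) = 61.50 · log₁₀(0.06329)
= 61.50 · (-1.1987) = -73.72 mV

-73.7 mV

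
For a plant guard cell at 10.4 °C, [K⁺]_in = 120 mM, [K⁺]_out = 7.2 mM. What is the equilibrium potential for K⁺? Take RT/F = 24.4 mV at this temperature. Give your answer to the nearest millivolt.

-69 mV

E = (24.4/z) · ln([K⁺]_out/[K⁺]_in) with z = +1.
= (24.4/1) · ln(7.2/120) = 24.40 · ln(0.06)
= 24.40 · (-2.8134) = -68.65 mV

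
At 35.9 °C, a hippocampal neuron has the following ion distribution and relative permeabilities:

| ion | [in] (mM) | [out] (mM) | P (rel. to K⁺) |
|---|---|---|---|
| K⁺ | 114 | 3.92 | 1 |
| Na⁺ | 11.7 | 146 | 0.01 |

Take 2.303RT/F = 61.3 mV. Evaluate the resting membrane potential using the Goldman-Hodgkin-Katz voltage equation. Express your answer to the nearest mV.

Vm = 61.3 · log₁₀[(Σ P·[cation]ₒ + Σ P·[anion]ᵢ) / (Σ P·[cation]ᵢ + Σ P·[anion]ₒ)]
Numerator = 1×3.92 + 0.01×146 = 5.38
Denominator = 1×114 + 0.01×11.7 = 114.1
Vm = 61.3 · log₁₀(0.047145) = 61.3 × (-1.3266) = -81.32 mV

-81 mV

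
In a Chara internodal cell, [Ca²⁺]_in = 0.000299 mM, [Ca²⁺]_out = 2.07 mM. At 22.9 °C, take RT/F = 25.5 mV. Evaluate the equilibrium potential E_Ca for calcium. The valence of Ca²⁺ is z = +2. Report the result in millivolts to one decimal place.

112.7 mV

E = (25.5/z) · ln([Ca²⁺]_out/[Ca²⁺]_in) with z = +2.
= (25.5/2) · ln(2.07/0.000299) = 12.75 · ln(6923)
= 12.75 · (8.8426) = 112.74 mV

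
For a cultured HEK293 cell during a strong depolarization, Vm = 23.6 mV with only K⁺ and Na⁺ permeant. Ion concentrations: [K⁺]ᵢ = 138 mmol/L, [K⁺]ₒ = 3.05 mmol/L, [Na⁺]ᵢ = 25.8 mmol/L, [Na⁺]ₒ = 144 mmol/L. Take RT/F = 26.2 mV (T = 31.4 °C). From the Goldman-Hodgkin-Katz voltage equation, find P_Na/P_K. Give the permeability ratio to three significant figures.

4.18

Let α = P_Na/P_K. GHK: Vm = 26.2·ln[(Kₒ + α·Naₒ)/(Kᵢ + α·Naᵢ)].
e^(Vm/26.2) = e^(23.6/26.2) = 2.4615
So 2.4615·(Kᵢ + α·Naᵢ) = Kₒ + α·Naₒ → α = (2.4615·138.0 − 3.05) / (144.0 − 2.4615·25.8)
α = (339.7 − 3.05) / (144.0 − 63.51) = 336.6/80.49 = 4.182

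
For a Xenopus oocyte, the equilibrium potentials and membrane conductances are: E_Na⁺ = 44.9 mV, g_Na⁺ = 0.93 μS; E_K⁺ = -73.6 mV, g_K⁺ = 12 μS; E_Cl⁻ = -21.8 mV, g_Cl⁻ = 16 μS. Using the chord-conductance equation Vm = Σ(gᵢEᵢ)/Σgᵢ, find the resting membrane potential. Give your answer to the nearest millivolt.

-41 mV

Σ gᵢEᵢ = 0.93·(44.9) + 12·(-73.6) + 16·(-21.8) = -1190.24
Σ gᵢ = 0.93 + 12 + 16 = 28.93
Vm = -1190.24 / 28.93 = -41.14 mV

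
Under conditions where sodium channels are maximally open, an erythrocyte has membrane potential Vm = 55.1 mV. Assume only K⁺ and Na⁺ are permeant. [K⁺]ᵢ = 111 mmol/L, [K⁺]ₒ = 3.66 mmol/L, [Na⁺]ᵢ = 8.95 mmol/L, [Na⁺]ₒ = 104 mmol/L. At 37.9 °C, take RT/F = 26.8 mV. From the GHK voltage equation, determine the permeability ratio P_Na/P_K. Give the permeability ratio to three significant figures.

Let α = P_Na/P_K. GHK: Vm = 26.8·ln[(Kₒ + α·Naₒ)/(Kᵢ + α·Naᵢ)].
e^(Vm/26.8) = e^(55.1/26.8) = 7.8144
So 7.8144·(Kᵢ + α·Naᵢ) = Kₒ + α·Naₒ → α = (7.8144·111.0 − 3.66) / (104.0 − 7.8144·8.95)
α = (867.4 − 3.66) / (104.0 − 69.94) = 863.7/34.06 = 25.36

25.4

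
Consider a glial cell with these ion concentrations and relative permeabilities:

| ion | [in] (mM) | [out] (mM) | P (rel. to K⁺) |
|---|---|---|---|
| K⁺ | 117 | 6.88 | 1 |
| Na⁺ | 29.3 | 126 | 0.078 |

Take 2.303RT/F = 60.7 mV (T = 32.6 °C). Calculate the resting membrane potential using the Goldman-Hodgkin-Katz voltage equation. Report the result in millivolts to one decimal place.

-51.8 mV

Vm = 60.7 · log₁₀[(Σ P·[cation]ₒ + Σ P·[anion]ᵢ) / (Σ P·[cation]ᵢ + Σ P·[anion]ₒ)]
Numerator = 1×6.88 + 0.078×126 = 16.71
Denominator = 1×117 + 0.078×29.3 = 119.3
Vm = 60.7 · log₁₀(0.14007) = 60.7 × (-0.8537) = -51.82 mV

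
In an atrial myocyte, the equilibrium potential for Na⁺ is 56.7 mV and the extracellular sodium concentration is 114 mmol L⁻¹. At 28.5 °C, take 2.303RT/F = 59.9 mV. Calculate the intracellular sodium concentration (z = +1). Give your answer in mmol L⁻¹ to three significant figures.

Nernst: E = (59.9/1) · log₁₀([out]/[in]), so log₁₀([out]/[in]) = 56.7 × 1 / 59.9 = 0.9466.
[out]/[in] = 10^(0.9466) = 8.843.
[in] = 114 / 8.843 = 12.89 mmol L⁻¹.

12.9 mmol L⁻¹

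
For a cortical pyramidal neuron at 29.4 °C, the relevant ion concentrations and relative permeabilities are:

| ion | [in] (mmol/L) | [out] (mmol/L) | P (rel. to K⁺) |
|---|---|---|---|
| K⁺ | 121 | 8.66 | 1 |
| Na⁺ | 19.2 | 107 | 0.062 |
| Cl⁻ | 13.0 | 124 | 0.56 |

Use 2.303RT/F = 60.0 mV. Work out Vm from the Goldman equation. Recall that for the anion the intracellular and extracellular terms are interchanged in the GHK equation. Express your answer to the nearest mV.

-56 mV

Vm = 60.0 · log₁₀[(Σ P·[cation]ₒ + Σ P·[anion]ᵢ) / (Σ P·[cation]ᵢ + Σ P·[anion]ₒ)]
Numerator = 1×8.66 + 0.062×107 + 0.56×13.0 = 22.57
Denominator = 1×121 + 0.062×19.2 + 0.56×124 = 191.6
Vm = 60.0 · log₁₀(0.1178) = 60.0 × (-0.9289) = -55.73 mV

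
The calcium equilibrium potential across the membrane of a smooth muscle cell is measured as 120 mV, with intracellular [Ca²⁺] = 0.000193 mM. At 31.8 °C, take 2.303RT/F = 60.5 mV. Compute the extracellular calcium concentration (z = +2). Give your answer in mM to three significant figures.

Nernst: E = (60.5/2) · log₁₀([out]/[in]), so log₁₀([out]/[in]) = 120.0 × 2 / 60.5 = 3.9669.
[out]/[in] = 10^(3.9669) = 9267.
[out] = 9267 × 0.000193 = 1.789 mM.

1.79 mM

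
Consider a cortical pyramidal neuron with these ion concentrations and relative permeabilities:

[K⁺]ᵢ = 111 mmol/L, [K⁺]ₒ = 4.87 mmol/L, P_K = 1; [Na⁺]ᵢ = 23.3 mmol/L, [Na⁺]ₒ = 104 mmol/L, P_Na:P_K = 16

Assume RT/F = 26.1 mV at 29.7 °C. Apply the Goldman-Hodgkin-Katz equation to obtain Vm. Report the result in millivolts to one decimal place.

32.3 mV

Vm = 26.1 · ln[(Σ P·[cation]ₒ + Σ P·[anion]ᵢ) / (Σ P·[cation]ᵢ + Σ P·[anion]ₒ)]
Numerator = 1×4.87 + 16×104 = 1669
Denominator = 1×111 + 16×23.3 = 483.8
Vm = 26.1 · ln(3.4495) = 26.1 × (1.2382) = 32.32 mV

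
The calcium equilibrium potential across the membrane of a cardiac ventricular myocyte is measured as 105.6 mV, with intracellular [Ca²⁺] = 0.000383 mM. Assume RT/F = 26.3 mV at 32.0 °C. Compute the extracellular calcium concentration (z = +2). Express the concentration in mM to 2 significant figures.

1.2 mM

Nernst: E = (26.3/2) · ln([out]/[in]), so ln([out]/[in]) = 105.6 × 2 / 26.3 = 8.0304.
[out]/[in] = e^(8.0304) = 3073.
[out] = 3073 × 0.000383 = 1.177 mM.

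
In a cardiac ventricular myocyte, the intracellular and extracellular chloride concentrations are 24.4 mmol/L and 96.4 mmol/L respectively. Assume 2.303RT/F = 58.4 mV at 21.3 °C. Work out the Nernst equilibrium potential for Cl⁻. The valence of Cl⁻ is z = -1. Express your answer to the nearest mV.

E = (58.4/z) · log₁₀([Cl⁻]_out/[Cl⁻]_in) with z = -1.
For an anion, dividing by z = -1 reverses the sign.
= (58.4/-1) · log₁₀(96.4/24.4) = -58.40 · log₁₀(3.951)
= -58.40 · (0.5967) = -34.85 mV

-35 mV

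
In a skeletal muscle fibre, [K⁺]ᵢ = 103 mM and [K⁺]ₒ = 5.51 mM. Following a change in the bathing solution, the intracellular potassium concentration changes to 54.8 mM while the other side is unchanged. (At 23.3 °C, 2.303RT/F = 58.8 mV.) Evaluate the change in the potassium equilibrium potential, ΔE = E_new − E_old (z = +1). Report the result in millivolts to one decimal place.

16.1 mV

E_old = (58.8/1)·log₁₀(5.51/103) = -74.78 mV
E_new = (58.8/1)·log₁₀(5.51/54.8) = -58.66 mV
ΔE = -58.66 − (-74.78) = 16.11 mV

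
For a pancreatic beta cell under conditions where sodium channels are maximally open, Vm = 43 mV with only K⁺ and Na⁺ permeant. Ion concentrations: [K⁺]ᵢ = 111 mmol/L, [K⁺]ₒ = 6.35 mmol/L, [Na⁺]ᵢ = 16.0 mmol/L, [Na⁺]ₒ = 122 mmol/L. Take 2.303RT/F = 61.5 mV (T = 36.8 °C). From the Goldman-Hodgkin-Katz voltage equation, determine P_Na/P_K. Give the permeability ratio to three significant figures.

13.1

Let α = P_Na/P_K. GHK: Vm = 61.5·log₁₀[(Kₒ + α·Naₒ)/(Kᵢ + α·Naᵢ)].
10^(Vm/61.5) = 10^(43.0/61.5) = 5.0025
So 5.0025·(Kᵢ + α·Naᵢ) = Kₒ + α·Naₒ → α = (5.0025·111.0 − 6.35) / (122.0 − 5.0025·16.0)
α = (555.3 − 6.35) / (122.0 − 80.04) = 548.9/41.96 = 13.08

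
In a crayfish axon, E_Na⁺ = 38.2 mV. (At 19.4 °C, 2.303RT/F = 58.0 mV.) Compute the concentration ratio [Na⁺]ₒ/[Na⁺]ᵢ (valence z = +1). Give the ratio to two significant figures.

4.6

log₁₀([out]/[in]) = E·z/(58.0) = 38.2 × 1 / 58.0 = 0.6586
[out]/[in] = 10^(0.6586) = 4.556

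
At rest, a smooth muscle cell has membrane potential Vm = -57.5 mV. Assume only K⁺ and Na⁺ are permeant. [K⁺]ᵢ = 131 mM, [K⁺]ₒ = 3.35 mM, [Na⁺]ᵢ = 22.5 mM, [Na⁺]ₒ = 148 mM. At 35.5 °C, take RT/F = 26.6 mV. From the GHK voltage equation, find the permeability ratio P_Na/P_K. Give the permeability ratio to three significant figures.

Let α = P_Na/P_K. GHK: Vm = 26.6·ln[(Kₒ + α·Naₒ)/(Kᵢ + α·Naᵢ)].
e^(Vm/26.6) = e^(-57.5/26.6) = 0.11513
So 0.11513·(Kᵢ + α·Naᵢ) = Kₒ + α·Naₒ → α = (0.11513·131.0 − 3.35) / (148.0 − 0.11513·22.5)
α = (15.08 − 3.35) / (148.0 − 2.591) = 11.73/145.4 = 0.08069

0.0807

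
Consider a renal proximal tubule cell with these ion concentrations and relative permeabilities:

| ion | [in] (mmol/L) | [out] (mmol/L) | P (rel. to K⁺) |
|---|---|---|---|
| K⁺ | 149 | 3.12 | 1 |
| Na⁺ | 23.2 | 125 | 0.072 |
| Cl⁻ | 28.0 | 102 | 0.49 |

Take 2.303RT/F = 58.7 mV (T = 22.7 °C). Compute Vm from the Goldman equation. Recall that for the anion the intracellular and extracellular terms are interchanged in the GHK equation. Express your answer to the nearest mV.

-52 mV

Vm = 58.7 · log₁₀[(Σ P·[cation]ₒ + Σ P·[anion]ᵢ) / (Σ P·[cation]ᵢ + Σ P·[anion]ₒ)]
Numerator = 1×3.12 + 0.072×125 + 0.49×28.0 = 25.84
Denominator = 1×149 + 0.072×23.2 + 0.49×102 = 200.7
Vm = 58.7 · log₁₀(0.12878) = 58.7 × (-0.8901) = -52.25 mV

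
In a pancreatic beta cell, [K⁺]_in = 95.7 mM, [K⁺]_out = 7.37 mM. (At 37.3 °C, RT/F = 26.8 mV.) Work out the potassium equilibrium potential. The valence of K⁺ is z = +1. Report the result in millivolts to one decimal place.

-68.7 mV

E = (26.8/z) · ln([K⁺]_out/[K⁺]_in) with z = +1.
= (26.8/1) · ln(7.37/95.7) = 26.80 · ln(0.07701)
= 26.80 · (-2.5638) = -68.71 mV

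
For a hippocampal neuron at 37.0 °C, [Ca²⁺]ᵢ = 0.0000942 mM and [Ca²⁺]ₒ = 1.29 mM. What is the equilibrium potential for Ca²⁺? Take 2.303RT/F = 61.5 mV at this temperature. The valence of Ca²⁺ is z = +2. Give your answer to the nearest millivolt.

E = (61.5/z) · log₁₀([Ca²⁺]_out/[Ca²⁺]_in) with z = +2.
= (61.5/2) · log₁₀(1.29/0.0000942) = 30.75 · log₁₀(1.369e+04)
= 30.75 · (4.1365) = 127.20 mV

127 mV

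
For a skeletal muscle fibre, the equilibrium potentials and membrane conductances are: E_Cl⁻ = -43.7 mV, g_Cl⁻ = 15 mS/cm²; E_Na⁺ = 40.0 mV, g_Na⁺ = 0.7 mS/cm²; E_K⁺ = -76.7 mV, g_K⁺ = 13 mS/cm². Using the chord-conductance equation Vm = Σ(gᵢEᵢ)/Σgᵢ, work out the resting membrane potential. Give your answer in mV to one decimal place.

-56.6 mV

Σ gᵢEᵢ = 15·(-43.7) + 0.7·(40.0) + 13·(-76.7) = -1624.60
Σ gᵢ = 15 + 0.7 + 13 = 28.7
Vm = -1624.60 / 28.7 = -56.61 mV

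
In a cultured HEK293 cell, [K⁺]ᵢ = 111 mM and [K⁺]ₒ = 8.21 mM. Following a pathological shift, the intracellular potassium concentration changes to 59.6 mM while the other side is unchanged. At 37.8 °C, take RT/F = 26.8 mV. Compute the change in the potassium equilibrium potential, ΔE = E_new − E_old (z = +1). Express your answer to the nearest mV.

17 mV

E_old = (26.8/1)·ln(8.21/111) = -69.79 mV
E_new = (26.8/1)·ln(8.21/59.6) = -53.13 mV
ΔE = -53.13 − (-69.79) = 16.67 mV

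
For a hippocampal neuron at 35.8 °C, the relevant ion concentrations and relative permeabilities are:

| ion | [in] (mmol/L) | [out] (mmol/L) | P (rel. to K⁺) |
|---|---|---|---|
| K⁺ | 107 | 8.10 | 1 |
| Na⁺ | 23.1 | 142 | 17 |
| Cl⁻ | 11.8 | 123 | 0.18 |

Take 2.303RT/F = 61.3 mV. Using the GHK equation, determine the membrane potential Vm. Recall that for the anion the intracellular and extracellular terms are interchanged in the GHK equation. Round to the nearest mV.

41 mV

Vm = 61.3 · log₁₀[(Σ P·[cation]ₒ + Σ P·[anion]ᵢ) / (Σ P·[cation]ᵢ + Σ P·[anion]ₒ)]
Numerator = 1×8.10 + 17×142 + 0.18×11.8 = 2424
Denominator = 1×107 + 17×23.1 + 0.18×123 = 521.8
Vm = 61.3 · log₁₀(4.6455) = 61.3 × (0.6670) = 40.89 mV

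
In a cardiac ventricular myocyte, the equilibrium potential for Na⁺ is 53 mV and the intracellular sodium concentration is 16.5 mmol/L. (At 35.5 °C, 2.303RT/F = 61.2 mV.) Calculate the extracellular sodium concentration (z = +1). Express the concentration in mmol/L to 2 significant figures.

120 mmol/L

Nernst: E = (61.2/1) · log₁₀([out]/[in]), so log₁₀([out]/[in]) = 53.0 × 1 / 61.2 = 0.8660.
[out]/[in] = 10^(0.8660) = 7.345.
[out] = 7.345 × 16.5 = 121.2 mmol/L.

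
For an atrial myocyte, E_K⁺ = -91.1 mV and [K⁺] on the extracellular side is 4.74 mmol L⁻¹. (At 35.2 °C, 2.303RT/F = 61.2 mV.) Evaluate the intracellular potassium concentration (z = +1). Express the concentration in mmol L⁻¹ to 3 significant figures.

146 mmol L⁻¹

Nernst: E = (61.2/1) · log₁₀([out]/[in]), so log₁₀([out]/[in]) = -91.1 × 1 / 61.2 = -1.4886.
[out]/[in] = 10^(-1.4886) = 0.03247.
[in] = 4.74 / 0.03247 = 146 mmol L⁻¹.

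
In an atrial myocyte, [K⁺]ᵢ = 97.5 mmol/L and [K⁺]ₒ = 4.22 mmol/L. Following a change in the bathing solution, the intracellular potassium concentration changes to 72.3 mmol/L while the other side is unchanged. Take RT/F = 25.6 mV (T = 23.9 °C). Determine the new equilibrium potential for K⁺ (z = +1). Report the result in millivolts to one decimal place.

After the shift: [K⁺]_out = 4.22, [K⁺]_in = 72.3 mmol/L.
E_new = (25.6/1)·ln(4.22/72.3) = 25.60 · (-2.8410) = -72.73 mV

-72.7 mV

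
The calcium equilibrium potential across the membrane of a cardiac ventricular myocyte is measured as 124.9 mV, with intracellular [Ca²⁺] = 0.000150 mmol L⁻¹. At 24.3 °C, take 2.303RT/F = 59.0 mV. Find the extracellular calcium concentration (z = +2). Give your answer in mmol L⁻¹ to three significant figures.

Nernst: E = (59.0/2) · log₁₀([out]/[in]), so log₁₀([out]/[in]) = 124.9 × 2 / 59.0 = 4.2339.
[out]/[in] = 10^(4.2339) = 1.714e+04.
[out] = 1.714e+04 × 0.000150 = 2.57 mmol L⁻¹.

2.57 mmol L⁻¹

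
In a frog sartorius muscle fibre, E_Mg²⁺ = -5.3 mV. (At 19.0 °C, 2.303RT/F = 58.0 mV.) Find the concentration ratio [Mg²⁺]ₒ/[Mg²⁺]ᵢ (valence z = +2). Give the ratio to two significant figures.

log₁₀([out]/[in]) = E·z/(58.0) = -5.3 × 2 / 58.0 = -0.1828
[out]/[in] = 10^(-0.1828) = 0.6565

0.66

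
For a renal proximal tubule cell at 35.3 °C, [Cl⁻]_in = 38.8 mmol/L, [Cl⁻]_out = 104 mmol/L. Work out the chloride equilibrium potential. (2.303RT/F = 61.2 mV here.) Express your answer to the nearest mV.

E = (61.2/z) · log₁₀([Cl⁻]_out/[Cl⁻]_in) with z = -1.
For an anion, dividing by z = -1 reverses the sign.
= (61.2/-1) · log₁₀(104/38.8) = -61.20 · log₁₀(2.68)
= -61.20 · (0.4282) = -26.21 mV

-26 mV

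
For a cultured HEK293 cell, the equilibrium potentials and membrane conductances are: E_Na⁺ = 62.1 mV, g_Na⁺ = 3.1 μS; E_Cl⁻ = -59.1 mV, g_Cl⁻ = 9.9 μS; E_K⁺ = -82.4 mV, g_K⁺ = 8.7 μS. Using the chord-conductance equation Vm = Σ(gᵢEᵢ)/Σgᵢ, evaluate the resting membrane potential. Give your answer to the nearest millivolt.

-51 mV

Σ gᵢEᵢ = 3.1·(62.1) + 9.9·(-59.1) + 8.7·(-82.4) = -1109.46
Σ gᵢ = 3.1 + 9.9 + 8.7 = 21.7
Vm = -1109.46 / 21.7 = -51.13 mV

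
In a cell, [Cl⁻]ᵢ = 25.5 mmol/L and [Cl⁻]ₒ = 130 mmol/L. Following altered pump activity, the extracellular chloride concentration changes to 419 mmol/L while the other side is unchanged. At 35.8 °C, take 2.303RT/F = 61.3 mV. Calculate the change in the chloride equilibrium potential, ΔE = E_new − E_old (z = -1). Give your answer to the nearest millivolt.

-31 mV

E_old = (61.3/-1)·log₁₀(130/25.5) = -43.36 mV
E_new = (61.3/-1)·log₁₀(419/25.5) = -74.52 mV
ΔE = -74.52 − (-43.36) = -31.16 mV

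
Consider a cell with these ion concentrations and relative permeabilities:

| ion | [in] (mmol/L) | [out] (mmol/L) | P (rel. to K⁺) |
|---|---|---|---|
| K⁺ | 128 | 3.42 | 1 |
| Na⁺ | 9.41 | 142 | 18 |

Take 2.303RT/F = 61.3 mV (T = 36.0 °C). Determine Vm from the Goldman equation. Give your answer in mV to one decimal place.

Vm = 61.3 · log₁₀[(Σ P·[cation]ₒ + Σ P·[anion]ᵢ) / (Σ P·[cation]ᵢ + Σ P·[anion]ₒ)]
Numerator = 1×3.42 + 18×142 = 2559
Denominator = 1×128 + 18×9.41 = 297.4
Vm = 61.3 · log₁₀(8.6066) = 61.3 × (0.9348) = 57.31 mV

57.3 mV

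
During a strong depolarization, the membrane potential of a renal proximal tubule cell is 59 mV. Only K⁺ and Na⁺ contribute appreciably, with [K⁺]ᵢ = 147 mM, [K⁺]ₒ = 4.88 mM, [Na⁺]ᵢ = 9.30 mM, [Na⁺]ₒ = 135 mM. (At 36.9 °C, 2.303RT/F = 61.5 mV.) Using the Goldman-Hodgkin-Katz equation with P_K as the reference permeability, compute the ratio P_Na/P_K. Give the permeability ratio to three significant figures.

Let α = P_Na/P_K. GHK: Vm = 61.5·log₁₀[(Kₒ + α·Naₒ)/(Kᵢ + α·Naᵢ)].
10^(Vm/61.5) = 10^(59.0/61.5) = 9.1065
So 9.1065·(Kᵢ + α·Naᵢ) = Kₒ + α·Naₒ → α = (9.1065·147.0 − 4.88) / (135.0 − 9.1065·9.3)
α = (1339 − 4.88) / (135.0 − 84.69) = 1334/50.31 = 26.51

26.5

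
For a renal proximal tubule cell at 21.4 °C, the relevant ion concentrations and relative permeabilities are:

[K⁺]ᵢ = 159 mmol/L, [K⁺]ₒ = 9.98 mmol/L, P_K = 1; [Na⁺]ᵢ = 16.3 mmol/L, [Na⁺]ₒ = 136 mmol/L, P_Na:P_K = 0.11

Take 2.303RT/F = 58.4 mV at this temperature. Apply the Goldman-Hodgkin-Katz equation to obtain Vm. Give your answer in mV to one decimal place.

Vm = 58.4 · log₁₀[(Σ P·[cation]ₒ + Σ P·[anion]ᵢ) / (Σ P·[cation]ᵢ + Σ P·[anion]ₒ)]
Numerator = 1×9.98 + 0.11×136 = 24.94
Denominator = 1×159 + 0.11×16.3 = 160.8
Vm = 58.4 · log₁₀(0.15511) = 58.4 × (-0.8094) = -47.27 mV

-47.3 mV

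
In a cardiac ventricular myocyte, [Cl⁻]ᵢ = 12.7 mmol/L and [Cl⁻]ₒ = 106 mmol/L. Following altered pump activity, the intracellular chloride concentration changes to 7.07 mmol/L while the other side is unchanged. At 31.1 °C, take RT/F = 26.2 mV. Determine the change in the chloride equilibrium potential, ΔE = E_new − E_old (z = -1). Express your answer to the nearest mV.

-15 mV

E_old = (26.2/-1)·ln(106/12.7) = -55.59 mV
E_new = (26.2/-1)·ln(106/7.07) = -70.94 mV
ΔE = -70.94 − (-55.59) = -15.35 mV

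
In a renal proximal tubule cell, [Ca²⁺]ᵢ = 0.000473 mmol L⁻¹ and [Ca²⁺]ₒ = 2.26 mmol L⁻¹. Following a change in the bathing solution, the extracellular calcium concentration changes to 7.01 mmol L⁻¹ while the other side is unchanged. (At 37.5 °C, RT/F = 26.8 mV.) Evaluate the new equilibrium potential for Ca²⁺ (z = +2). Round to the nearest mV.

After the shift: [Ca²⁺]_out = 7.01, [Ca²⁺]_in = 0.000473 mmol L⁻¹.
E_new = (26.8/2)·ln(7.01/0.000473) = 13.40 · (9.6038) = 128.69 mV

129 mV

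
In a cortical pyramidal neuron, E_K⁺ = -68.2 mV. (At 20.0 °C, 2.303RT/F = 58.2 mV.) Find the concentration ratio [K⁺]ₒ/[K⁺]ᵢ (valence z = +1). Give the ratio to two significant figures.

0.067

log₁₀([out]/[in]) = E·z/(58.2) = -68.2 × 1 / 58.2 = -1.1718
[out]/[in] = 10^(-1.1718) = 0.06733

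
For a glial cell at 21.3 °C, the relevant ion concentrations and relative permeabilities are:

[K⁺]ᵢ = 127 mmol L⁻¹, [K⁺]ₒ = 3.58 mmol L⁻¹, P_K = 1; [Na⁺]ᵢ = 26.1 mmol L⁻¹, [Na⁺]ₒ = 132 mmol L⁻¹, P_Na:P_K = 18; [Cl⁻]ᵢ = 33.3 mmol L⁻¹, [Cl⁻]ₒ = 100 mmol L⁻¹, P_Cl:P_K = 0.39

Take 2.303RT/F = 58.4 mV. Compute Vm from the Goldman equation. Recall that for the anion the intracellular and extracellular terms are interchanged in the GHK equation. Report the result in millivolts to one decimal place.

33.6 mV

Vm = 58.4 · log₁₀[(Σ P·[cation]ₒ + Σ P·[anion]ᵢ) / (Σ P·[cation]ᵢ + Σ P·[anion]ₒ)]
Numerator = 1×3.58 + 18×132 + 0.39×33.3 = 2393
Denominator = 1×127 + 18×26.1 + 0.39×100 = 635.8
Vm = 58.4 · log₁₀(3.7631) = 58.4 × (0.5755) = 33.61 mV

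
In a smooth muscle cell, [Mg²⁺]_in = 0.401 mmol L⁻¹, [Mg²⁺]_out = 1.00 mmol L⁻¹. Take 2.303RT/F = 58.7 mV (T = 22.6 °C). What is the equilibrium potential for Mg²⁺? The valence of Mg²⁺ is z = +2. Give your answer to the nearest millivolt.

12 mV

E = (58.7/z) · log₁₀([Mg²⁺]_out/[Mg²⁺]_in) with z = +2.
= (58.7/2) · log₁₀(1.00/0.401) = 29.35 · log₁₀(2.494)
= 29.35 · (0.3969) = 11.65 mV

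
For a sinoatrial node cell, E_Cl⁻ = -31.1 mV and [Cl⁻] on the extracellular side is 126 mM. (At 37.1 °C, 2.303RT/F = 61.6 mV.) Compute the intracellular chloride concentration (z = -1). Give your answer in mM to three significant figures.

39.4 mM

Nernst: E = (61.6/-1) · log₁₀([out]/[in]), so log₁₀([out]/[in]) = -31.1 × -1 / 61.6 = 0.5049.
[out]/[in] = 10^(0.5049) = 3.198.
[in] = 126 / 3.198 = 39.4 mM.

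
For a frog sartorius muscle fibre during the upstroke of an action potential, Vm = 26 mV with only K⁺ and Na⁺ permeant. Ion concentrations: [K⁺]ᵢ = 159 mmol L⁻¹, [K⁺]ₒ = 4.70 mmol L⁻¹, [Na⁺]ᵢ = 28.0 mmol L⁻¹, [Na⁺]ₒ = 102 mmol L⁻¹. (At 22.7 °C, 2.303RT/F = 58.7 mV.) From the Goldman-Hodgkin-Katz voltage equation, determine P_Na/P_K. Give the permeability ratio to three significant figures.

Let α = P_Na/P_K. GHK: Vm = 58.7·log₁₀[(Kₒ + α·Naₒ)/(Kᵢ + α·Naᵢ)].
10^(Vm/58.7) = 10^(26.0/58.7) = 2.7729
So 2.7729·(Kᵢ + α·Naᵢ) = Kₒ + α·Naₒ → α = (2.7729·159.0 − 4.7) / (102.0 − 2.7729·28.0)
α = (440.9 − 4.7) / (102.0 − 77.64) = 436.2/24.36 = 17.91

17.9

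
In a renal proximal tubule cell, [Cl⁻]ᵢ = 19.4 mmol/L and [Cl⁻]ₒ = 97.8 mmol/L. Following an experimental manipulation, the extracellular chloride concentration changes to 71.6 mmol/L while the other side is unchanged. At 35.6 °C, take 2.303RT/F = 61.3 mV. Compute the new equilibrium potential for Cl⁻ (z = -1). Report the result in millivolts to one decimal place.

-34.8 mV

After the shift: [Cl⁻]_out = 71.6, [Cl⁻]_in = 19.4 mmol/L.
E_new = (61.3/-1)·log₁₀(71.6/19.4) = -61.30 · (0.5671) = -34.76 mV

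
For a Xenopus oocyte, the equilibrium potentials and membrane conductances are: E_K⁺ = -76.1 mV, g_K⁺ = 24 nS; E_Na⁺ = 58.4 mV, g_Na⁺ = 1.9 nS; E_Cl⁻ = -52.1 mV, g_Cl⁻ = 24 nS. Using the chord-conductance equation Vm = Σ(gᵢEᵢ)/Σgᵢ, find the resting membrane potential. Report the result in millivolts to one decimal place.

-59.4 mV

Σ gᵢEᵢ = 24·(-76.1) + 1.9·(58.4) + 24·(-52.1) = -2965.84
Σ gᵢ = 24 + 1.9 + 24 = 49.9
Vm = -2965.84 / 49.9 = -59.44 mV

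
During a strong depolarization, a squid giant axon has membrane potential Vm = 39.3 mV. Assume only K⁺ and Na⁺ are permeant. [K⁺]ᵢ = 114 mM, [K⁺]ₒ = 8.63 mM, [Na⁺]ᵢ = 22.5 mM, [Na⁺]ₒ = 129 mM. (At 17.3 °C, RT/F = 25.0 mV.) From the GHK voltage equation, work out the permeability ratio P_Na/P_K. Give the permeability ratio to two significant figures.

26

Let α = P_Na/P_K. GHK: Vm = 25.0·ln[(Kₒ + α·Naₒ)/(Kᵢ + α·Naᵢ)].
e^(Vm/25.0) = e^(39.3/25.0) = 4.8163
So 4.8163·(Kᵢ + α·Naᵢ) = Kₒ + α·Naₒ → α = (4.8163·114.0 − 8.63) / (129.0 − 4.8163·22.5)
α = (549.1 − 8.63) / (129.0 − 108.4) = 540.4/20.63 = 26.19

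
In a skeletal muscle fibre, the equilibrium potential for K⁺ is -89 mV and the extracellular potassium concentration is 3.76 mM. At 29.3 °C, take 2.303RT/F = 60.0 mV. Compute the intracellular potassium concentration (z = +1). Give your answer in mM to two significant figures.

Nernst: E = (60.0/1) · log₁₀([out]/[in]), so log₁₀([out]/[in]) = -89.0 × 1 / 60.0 = -1.4833.
[out]/[in] = 10^(-1.4833) = 0.03286.
[in] = 3.76 / 0.03286 = 114.4 mM.

110 mM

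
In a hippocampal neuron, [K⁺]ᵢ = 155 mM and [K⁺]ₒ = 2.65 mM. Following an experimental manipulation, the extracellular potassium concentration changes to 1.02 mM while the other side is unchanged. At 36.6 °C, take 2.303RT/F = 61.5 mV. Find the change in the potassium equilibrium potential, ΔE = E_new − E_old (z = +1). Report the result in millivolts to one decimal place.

E_old = (61.5/1)·log₁₀(2.65/155) = -108.68 mV
E_new = (61.5/1)·log₁₀(1.02/155) = -134.18 mV
ΔE = -134.18 − (-108.68) = -25.50 mV

-25.5 mV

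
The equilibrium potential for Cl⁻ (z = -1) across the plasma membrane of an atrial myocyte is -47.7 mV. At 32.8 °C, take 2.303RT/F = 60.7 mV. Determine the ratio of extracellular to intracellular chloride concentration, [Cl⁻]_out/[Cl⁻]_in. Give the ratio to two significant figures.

log₁₀([out]/[in]) = E·z/(60.7) = -47.7 × -1 / 60.7 = 0.7858
[out]/[in] = 10^(0.7858) = 6.107

6.1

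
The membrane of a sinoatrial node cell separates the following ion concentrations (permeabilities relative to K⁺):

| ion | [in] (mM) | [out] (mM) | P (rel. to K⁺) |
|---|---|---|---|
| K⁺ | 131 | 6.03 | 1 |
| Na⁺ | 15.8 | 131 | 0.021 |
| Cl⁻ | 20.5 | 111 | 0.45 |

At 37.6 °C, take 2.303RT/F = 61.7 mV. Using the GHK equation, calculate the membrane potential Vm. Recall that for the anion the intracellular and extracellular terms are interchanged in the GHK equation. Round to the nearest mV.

Vm = 61.7 · log₁₀[(Σ P·[cation]ₒ + Σ P·[anion]ᵢ) / (Σ P·[cation]ᵢ + Σ P·[anion]ₒ)]
Numerator = 1×6.03 + 0.021×131 + 0.45×20.5 = 18.01
Denominator = 1×131 + 0.021×15.8 + 0.45×111 = 181.3
Vm = 61.7 · log₁₀(0.099326) = 61.7 × (-1.0029) = -61.88 mV

-62 mV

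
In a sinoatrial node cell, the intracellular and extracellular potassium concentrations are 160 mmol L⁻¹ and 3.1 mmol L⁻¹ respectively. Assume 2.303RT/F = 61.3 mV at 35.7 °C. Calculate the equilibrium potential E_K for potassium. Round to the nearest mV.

E = (61.3/z) · log₁₀([K⁺]_out/[K⁺]_in) with z = +1.
= (61.3/1) · log₁₀(3.1/160) = 61.30 · log₁₀(0.01937)
= 61.30 · (-1.7128) = -104.99 mV

-105 mV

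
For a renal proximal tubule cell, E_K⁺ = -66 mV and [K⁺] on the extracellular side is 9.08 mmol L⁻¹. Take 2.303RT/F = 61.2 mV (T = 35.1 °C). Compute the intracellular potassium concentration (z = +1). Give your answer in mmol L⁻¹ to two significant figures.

Nernst: E = (61.2/1) · log₁₀([out]/[in]), so log₁₀([out]/[in]) = -66.0 × 1 / 61.2 = -1.0784.
[out]/[in] = 10^(-1.0784) = 0.08348.
[in] = 9.08 / 0.08348 = 108.8 mmol L⁻¹.

110 mmol L⁻¹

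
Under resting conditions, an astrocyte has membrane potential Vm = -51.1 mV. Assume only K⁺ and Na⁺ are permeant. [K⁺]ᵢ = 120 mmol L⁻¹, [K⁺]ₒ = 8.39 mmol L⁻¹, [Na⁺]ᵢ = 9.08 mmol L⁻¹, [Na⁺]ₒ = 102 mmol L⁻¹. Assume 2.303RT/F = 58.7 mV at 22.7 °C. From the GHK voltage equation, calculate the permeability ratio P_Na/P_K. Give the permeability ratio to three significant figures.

0.0772

Let α = P_Na/P_K. GHK: Vm = 58.7·log₁₀[(Kₒ + α·Naₒ)/(Kᵢ + α·Naᵢ)].
10^(Vm/58.7) = 10^(-51.1/58.7) = 0.13473
So 0.13473·(Kᵢ + α·Naᵢ) = Kₒ + α·Naₒ → α = (0.13473·120.0 − 8.39) / (102.0 − 0.13473·9.08)
α = (16.17 − 8.39) / (102.0 − 1.223) = 7.778/100.8 = 0.07718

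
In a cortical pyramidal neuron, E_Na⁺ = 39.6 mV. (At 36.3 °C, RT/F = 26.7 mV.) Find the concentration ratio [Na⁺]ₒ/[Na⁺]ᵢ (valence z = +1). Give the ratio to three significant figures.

ln([out]/[in]) = E·z/(26.7) = 39.6 × 1 / 26.7 = 1.4831
[out]/[in] = e^(1.4831) = 4.407

4.41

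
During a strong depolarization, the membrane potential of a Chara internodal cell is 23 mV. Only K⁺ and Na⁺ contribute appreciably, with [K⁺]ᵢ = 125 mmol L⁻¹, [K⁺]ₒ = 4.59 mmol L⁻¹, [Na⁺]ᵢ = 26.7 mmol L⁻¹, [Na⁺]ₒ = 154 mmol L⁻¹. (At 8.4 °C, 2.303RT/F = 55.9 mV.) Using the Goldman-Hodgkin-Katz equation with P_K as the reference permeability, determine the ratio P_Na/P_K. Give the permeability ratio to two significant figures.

3.7

Let α = P_Na/P_K. GHK: Vm = 55.9·log₁₀[(Kₒ + α·Naₒ)/(Kᵢ + α·Naᵢ)].
10^(Vm/55.9) = 10^(23.0/55.9) = 2.579
So 2.579·(Kᵢ + α·Naᵢ) = Kₒ + α·Naₒ → α = (2.579·125.0 − 4.59) / (154.0 − 2.579·26.7)
α = (322.4 − 4.59) / (154.0 − 68.86) = 317.8/85.14 = 3.732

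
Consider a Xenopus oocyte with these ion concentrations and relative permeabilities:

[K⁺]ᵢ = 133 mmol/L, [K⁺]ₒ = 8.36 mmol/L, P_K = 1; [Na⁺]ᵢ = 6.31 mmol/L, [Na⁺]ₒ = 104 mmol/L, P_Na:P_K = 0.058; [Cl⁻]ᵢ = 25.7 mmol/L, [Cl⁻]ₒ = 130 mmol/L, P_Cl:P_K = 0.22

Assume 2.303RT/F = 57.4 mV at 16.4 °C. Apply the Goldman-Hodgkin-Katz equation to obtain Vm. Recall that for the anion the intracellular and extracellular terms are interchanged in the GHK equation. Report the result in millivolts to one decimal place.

-52.1 mV

Vm = 57.4 · log₁₀[(Σ P·[cation]ₒ + Σ P·[anion]ᵢ) / (Σ P·[cation]ᵢ + Σ P·[anion]ₒ)]
Numerator = 1×8.36 + 0.058×104 + 0.22×25.7 = 20.05
Denominator = 1×133 + 0.058×6.31 + 0.22×130 = 162
Vm = 57.4 · log₁₀(0.12377) = 57.4 × (-0.9074) = -52.08 mV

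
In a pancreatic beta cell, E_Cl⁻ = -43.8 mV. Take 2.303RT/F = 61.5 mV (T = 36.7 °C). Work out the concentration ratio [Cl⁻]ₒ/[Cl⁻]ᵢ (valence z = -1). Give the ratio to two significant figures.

log₁₀([out]/[in]) = E·z/(61.5) = -43.8 × -1 / 61.5 = 0.7122
[out]/[in] = 10^(0.7122) = 5.155

5.2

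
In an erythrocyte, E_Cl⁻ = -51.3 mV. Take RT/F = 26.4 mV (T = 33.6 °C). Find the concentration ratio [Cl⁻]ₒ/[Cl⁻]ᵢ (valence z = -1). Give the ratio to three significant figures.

ln([out]/[in]) = E·z/(26.4) = -51.3 × -1 / 26.4 = 1.9432
[out]/[in] = e^(1.9432) = 6.981

6.98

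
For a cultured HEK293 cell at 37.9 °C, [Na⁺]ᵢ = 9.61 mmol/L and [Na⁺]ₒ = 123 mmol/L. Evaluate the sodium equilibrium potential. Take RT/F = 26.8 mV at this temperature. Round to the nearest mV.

E = (26.8/z) · ln([Na⁺]_out/[Na⁺]_in) with z = +1.
= (26.8/1) · ln(123/9.61) = 26.80 · ln(12.8)
= 26.80 · (2.5494) = 68.32 mV

68 mV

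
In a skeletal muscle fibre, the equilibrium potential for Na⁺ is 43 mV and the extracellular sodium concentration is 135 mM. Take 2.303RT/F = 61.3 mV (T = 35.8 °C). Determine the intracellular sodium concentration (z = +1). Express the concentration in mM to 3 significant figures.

Nernst: E = (61.3/1) · log₁₀([out]/[in]), so log₁₀([out]/[in]) = 43.0 × 1 / 61.3 = 0.7015.
[out]/[in] = 10^(0.7015) = 5.029.
[in] = 135 / 5.029 = 26.85 mM.

26.8 mM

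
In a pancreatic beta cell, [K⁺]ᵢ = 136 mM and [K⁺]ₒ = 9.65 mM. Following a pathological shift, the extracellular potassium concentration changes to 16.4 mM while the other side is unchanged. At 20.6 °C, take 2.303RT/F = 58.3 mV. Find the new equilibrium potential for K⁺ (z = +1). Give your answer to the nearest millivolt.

After the shift: [K⁺]_out = 16.4, [K⁺]_in = 136 mM.
E_new = (58.3/1)·log₁₀(16.4/136) = 58.30 · (-0.9187) = -53.56 mV

-54 mV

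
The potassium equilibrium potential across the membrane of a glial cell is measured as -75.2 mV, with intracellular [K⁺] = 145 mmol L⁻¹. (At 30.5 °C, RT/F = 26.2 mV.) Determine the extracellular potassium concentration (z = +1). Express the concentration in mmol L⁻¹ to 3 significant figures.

8.22 mmol L⁻¹

Nernst: E = (26.2/1) · ln([out]/[in]), so ln([out]/[in]) = -75.2 × 1 / 26.2 = -2.8702.
[out]/[in] = e^(-2.8702) = 0.05669.
[out] = 0.05669 × 145 = 8.219 mmol L⁻¹.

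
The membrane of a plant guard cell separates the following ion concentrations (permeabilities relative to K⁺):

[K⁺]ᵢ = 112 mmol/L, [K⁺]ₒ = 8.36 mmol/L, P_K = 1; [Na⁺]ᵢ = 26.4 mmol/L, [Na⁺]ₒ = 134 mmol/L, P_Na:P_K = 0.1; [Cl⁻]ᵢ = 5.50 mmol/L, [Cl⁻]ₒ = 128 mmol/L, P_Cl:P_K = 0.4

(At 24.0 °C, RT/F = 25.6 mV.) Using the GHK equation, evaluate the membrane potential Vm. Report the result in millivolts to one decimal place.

-49.5 mV

Vm = 25.6 · ln[(Σ P·[cation]ₒ + Σ P·[anion]ᵢ) / (Σ P·[cation]ᵢ + Σ P·[anion]ₒ)]
Numerator = 1×8.36 + 0.1×134 + 0.4×5.50 = 23.96
Denominator = 1×112 + 0.1×26.4 + 0.4×128 = 165.8
Vm = 25.6 · ln(0.14448) = 25.6 × (-1.9346) = -49.53 mV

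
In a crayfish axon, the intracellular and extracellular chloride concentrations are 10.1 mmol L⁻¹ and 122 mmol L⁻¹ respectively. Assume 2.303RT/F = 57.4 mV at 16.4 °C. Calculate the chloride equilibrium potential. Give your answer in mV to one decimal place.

-62.1 mV

E = (57.4/z) · log₁₀([Cl⁻]_out/[Cl⁻]_in) with z = -1.
For an anion, dividing by z = -1 reverses the sign.
= (57.4/-1) · log₁₀(122/10.1) = -57.40 · log₁₀(12.08)
= -57.40 · (1.0820) = -62.11 mV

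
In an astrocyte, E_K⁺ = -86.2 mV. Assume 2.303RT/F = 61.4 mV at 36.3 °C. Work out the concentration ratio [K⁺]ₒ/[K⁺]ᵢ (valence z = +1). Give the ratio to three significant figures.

0.0395

log₁₀([out]/[in]) = E·z/(61.4) = -86.2 × 1 / 61.4 = -1.4039
[out]/[in] = 10^(-1.4039) = 0.03945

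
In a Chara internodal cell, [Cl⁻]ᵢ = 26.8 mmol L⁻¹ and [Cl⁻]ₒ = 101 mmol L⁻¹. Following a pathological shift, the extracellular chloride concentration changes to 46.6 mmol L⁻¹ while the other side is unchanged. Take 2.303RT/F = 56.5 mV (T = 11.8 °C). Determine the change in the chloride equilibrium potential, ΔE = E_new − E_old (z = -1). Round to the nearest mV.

E_old = (56.5/-1)·log₁₀(101/26.8) = -32.55 mV
E_new = (56.5/-1)·log₁₀(46.6/26.8) = -13.57 mV
ΔE = -13.57 − (-32.55) = 18.98 mV

19 mV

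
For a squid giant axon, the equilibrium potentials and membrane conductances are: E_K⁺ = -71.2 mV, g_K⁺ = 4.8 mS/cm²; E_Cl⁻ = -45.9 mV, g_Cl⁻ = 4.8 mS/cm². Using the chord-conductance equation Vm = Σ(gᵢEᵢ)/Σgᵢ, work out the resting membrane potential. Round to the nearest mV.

-59 mV

Σ gᵢEᵢ = 4.8·(-71.2) + 4.8·(-45.9) = -562.08
Σ gᵢ = 4.8 + 4.8 = 9.6
Vm = -562.08 / 9.6 = -58.55 mV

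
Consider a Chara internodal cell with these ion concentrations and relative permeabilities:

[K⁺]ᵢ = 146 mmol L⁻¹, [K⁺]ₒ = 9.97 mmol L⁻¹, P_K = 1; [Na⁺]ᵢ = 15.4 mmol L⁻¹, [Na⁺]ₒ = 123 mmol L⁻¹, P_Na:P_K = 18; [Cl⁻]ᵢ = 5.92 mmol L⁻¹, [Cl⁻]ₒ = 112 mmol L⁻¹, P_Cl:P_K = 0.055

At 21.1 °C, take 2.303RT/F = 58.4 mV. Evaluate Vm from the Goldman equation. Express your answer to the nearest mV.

Vm = 58.4 · log₁₀[(Σ P·[cation]ₒ + Σ P·[anion]ᵢ) / (Σ P·[cation]ᵢ + Σ P·[anion]ₒ)]
Numerator = 1×9.97 + 18×123 + 0.055×5.92 = 2224
Denominator = 1×146 + 18×15.4 + 0.055×112 = 429.4
Vm = 58.4 · log₁₀(5.1805) = 58.4 × (0.7144) = 41.72 mV

42 mV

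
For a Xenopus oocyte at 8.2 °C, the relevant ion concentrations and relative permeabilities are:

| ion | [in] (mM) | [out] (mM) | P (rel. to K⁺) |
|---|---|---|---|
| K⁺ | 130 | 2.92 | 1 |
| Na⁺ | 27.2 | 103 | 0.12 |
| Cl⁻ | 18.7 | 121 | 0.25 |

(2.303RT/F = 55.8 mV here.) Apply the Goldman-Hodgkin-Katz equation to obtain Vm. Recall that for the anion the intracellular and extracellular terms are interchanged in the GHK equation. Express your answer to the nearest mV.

-51 mV

Vm = 55.8 · log₁₀[(Σ P·[cation]ₒ + Σ P·[anion]ᵢ) / (Σ P·[cation]ᵢ + Σ P·[anion]ₒ)]
Numerator = 1×2.92 + 0.12×103 + 0.25×18.7 = 19.95
Denominator = 1×130 + 0.12×27.2 + 0.25×121 = 163.5
Vm = 55.8 · log₁₀(0.12204) = 55.8 × (-0.9135) = -50.97 mV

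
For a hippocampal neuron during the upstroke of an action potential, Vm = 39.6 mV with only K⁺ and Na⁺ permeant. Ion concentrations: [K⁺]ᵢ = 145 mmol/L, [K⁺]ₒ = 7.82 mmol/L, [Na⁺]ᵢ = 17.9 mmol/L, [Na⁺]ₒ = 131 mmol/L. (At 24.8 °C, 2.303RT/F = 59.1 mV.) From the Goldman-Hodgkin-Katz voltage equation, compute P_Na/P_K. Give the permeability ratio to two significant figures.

Let α = P_Na/P_K. GHK: Vm = 59.1·log₁₀[(Kₒ + α·Naₒ)/(Kᵢ + α·Naᵢ)].
10^(Vm/59.1) = 10^(39.6/59.1) = 4.6779
So 4.6779·(Kᵢ + α·Naᵢ) = Kₒ + α·Naₒ → α = (4.6779·145.0 − 7.82) / (131.0 − 4.6779·17.9)
α = (678.3 − 7.82) / (131.0 − 83.73) = 670.5/47.27 = 14.19

14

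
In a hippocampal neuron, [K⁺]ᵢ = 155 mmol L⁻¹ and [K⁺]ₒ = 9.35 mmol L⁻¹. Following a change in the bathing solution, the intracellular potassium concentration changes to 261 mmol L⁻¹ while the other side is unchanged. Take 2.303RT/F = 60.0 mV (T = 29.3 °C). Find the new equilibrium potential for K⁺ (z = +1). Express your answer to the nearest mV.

After the shift: [K⁺]_out = 9.35, [K⁺]_in = 261 mmol L⁻¹.
E_new = (60.0/1)·log₁₀(9.35/261) = 60.00 · (-1.4458) = -86.75 mV

-87 mV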